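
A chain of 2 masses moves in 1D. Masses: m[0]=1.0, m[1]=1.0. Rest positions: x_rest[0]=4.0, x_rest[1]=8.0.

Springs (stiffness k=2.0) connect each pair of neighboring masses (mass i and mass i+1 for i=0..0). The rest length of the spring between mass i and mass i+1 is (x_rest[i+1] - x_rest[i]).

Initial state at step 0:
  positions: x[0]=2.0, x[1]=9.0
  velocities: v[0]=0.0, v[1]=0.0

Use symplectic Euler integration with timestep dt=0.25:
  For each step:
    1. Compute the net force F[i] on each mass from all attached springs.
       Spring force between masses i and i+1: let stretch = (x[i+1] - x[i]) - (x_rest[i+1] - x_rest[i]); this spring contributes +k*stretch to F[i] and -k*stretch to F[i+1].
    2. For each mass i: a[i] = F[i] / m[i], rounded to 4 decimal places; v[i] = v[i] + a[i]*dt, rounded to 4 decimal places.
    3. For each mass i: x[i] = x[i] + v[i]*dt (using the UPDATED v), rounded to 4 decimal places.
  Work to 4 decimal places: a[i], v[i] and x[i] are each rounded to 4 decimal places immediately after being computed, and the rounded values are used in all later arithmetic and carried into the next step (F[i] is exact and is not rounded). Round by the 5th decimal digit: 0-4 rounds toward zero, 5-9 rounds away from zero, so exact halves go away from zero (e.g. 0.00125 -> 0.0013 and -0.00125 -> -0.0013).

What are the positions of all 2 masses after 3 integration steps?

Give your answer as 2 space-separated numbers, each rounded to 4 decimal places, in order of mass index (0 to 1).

Answer: 3.8048 7.1954

Derivation:
Step 0: x=[2.0000 9.0000] v=[0.0000 0.0000]
Step 1: x=[2.3750 8.6250] v=[1.5000 -1.5000]
Step 2: x=[3.0313 7.9688] v=[2.6250 -2.6250]
Step 3: x=[3.8048 7.1954] v=[3.0938 -3.0938]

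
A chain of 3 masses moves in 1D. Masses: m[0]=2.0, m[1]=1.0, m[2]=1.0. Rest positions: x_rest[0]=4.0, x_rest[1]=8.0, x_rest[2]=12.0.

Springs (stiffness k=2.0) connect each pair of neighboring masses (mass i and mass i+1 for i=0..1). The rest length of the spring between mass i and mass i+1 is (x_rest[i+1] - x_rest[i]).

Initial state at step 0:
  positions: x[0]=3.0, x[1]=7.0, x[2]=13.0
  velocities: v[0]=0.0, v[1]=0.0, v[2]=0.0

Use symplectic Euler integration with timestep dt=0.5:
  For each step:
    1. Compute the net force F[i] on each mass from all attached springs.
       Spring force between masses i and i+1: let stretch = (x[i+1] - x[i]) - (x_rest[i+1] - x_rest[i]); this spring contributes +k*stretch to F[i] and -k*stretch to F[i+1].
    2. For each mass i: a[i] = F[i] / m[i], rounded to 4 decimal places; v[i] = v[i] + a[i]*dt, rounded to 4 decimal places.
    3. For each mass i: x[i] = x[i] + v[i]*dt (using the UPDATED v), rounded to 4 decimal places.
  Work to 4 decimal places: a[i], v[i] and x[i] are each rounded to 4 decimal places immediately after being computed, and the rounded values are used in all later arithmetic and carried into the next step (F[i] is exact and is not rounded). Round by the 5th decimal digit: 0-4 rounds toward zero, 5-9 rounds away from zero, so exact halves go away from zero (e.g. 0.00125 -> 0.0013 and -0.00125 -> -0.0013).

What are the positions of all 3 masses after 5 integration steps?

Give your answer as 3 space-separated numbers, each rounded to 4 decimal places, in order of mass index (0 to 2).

Answer: 4.3634 6.4141 10.8594

Derivation:
Step 0: x=[3.0000 7.0000 13.0000] v=[0.0000 0.0000 0.0000]
Step 1: x=[3.0000 8.0000 12.0000] v=[0.0000 2.0000 -2.0000]
Step 2: x=[3.2500 8.5000 11.0000] v=[0.5000 1.0000 -2.0000]
Step 3: x=[3.8125 7.6250 10.7500] v=[1.1250 -1.7500 -0.5000]
Step 4: x=[4.3282 6.4063 10.9375] v=[1.0313 -2.4375 0.3750]
Step 5: x=[4.3634 6.4141 10.8594] v=[0.0704 0.0156 -0.1562]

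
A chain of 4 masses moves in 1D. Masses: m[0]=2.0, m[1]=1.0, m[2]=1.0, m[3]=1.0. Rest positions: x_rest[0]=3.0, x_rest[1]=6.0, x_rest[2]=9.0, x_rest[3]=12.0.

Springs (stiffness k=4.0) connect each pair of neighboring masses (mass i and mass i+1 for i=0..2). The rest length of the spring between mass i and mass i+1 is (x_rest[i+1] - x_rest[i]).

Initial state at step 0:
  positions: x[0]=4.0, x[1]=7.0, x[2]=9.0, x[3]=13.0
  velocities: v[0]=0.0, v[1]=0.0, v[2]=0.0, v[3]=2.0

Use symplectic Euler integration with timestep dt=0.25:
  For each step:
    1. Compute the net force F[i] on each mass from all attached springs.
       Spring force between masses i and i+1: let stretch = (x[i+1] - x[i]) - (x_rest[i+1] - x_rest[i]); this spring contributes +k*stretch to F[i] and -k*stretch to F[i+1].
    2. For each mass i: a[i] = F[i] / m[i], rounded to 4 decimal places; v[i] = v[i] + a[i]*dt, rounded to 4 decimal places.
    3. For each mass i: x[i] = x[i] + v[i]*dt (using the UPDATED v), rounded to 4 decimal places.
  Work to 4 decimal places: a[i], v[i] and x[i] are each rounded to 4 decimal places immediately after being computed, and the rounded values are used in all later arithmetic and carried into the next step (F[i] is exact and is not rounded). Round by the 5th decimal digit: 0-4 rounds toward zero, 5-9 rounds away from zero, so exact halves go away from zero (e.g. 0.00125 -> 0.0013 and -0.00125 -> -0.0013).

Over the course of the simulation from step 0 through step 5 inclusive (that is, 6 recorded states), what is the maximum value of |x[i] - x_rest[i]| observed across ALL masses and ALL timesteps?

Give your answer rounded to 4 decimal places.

Answer: 1.9707

Derivation:
Step 0: x=[4.0000 7.0000 9.0000 13.0000] v=[0.0000 0.0000 0.0000 2.0000]
Step 1: x=[4.0000 6.7500 9.5000 13.2500] v=[0.0000 -1.0000 2.0000 1.0000]
Step 2: x=[3.9688 6.5000 10.2500 13.3125] v=[-0.1250 -1.0000 3.0000 0.2500]
Step 3: x=[3.8790 6.5547 10.8281 13.3594] v=[-0.3594 0.2188 2.3125 0.1875]
Step 4: x=[3.7486 7.0088 10.9707 13.5235] v=[-0.5216 1.8165 0.5704 0.6562]
Step 5: x=[3.6507 7.6384 10.7610 13.7994] v=[-0.3915 2.5182 -0.8387 1.1034]
Max displacement = 1.9707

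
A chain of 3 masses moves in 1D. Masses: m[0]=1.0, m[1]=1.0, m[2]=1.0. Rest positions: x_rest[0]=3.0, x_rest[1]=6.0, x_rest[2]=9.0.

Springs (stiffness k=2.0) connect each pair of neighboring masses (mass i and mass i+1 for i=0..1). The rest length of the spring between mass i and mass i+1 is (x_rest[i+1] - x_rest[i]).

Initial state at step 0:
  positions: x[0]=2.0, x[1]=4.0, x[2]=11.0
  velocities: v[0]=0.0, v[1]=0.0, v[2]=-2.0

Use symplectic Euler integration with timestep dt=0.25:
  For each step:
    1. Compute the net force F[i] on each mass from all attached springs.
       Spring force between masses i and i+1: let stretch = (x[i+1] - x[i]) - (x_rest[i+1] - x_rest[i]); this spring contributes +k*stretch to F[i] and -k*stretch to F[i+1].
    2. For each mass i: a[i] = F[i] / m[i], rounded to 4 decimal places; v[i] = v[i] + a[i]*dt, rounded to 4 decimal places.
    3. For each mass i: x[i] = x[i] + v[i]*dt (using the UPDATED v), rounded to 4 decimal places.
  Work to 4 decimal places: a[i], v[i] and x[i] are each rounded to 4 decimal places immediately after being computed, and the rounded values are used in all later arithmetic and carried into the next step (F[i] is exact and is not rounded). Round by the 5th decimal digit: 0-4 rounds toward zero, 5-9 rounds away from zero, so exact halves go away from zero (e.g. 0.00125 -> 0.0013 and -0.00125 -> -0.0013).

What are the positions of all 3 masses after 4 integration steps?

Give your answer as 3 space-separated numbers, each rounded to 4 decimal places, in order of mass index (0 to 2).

Answer: 1.8424 6.8236 6.3342

Derivation:
Step 0: x=[2.0000 4.0000 11.0000] v=[0.0000 0.0000 -2.0000]
Step 1: x=[1.8750 4.6250 10.0000] v=[-0.5000 2.5000 -4.0000]
Step 2: x=[1.7188 5.5781 8.7031] v=[-0.6250 3.8125 -5.1875]
Step 3: x=[1.6700 6.4395 7.3906] v=[-0.1954 3.4454 -5.2500]
Step 4: x=[1.8424 6.8236 6.3342] v=[0.6894 1.5362 -4.2256]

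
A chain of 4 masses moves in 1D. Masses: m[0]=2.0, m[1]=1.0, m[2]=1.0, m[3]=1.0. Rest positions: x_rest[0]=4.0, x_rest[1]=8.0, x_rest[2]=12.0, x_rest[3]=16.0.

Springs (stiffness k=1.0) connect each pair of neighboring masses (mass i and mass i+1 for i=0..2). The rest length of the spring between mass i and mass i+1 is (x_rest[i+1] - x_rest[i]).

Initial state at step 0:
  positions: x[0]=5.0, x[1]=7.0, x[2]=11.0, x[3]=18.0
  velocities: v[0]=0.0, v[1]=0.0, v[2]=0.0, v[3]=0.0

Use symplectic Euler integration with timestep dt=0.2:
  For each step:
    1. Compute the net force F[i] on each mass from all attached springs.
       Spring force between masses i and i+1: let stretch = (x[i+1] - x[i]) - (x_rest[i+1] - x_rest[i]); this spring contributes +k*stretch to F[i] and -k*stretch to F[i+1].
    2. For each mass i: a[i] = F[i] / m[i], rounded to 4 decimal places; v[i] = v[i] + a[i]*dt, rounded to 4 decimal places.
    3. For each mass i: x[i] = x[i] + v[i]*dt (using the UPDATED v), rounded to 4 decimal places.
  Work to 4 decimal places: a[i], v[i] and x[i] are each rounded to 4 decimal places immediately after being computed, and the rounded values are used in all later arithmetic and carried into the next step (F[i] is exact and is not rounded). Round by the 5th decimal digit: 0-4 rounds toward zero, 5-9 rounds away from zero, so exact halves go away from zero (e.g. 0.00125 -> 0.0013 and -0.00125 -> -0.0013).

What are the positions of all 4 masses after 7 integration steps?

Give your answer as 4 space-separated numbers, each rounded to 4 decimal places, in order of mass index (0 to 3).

Step 0: x=[5.0000 7.0000 11.0000 18.0000] v=[0.0000 0.0000 0.0000 0.0000]
Step 1: x=[4.9600 7.0800 11.1200 17.8800] v=[-0.2000 0.4000 0.6000 -0.6000]
Step 2: x=[4.8824 7.2368 11.3488 17.6496] v=[-0.3880 0.7840 1.1440 -1.1520]
Step 3: x=[4.7719 7.4639 11.6652 17.3272] v=[-0.5526 1.1355 1.5818 -1.6122]
Step 4: x=[4.6352 7.7514 12.0400 16.9383] v=[-0.6834 1.4374 1.8739 -1.9446]
Step 5: x=[4.4808 8.0858 12.4392 16.5134] v=[-0.7718 1.6719 1.9958 -2.1243]
Step 6: x=[4.3185 8.4501 12.8272 16.0856] v=[-0.8113 1.8216 1.9400 -2.1391]
Step 7: x=[4.1589 8.8242 13.1705 15.6874] v=[-0.7981 1.8707 1.7163 -1.9908]

Answer: 4.1589 8.8242 13.1705 15.6874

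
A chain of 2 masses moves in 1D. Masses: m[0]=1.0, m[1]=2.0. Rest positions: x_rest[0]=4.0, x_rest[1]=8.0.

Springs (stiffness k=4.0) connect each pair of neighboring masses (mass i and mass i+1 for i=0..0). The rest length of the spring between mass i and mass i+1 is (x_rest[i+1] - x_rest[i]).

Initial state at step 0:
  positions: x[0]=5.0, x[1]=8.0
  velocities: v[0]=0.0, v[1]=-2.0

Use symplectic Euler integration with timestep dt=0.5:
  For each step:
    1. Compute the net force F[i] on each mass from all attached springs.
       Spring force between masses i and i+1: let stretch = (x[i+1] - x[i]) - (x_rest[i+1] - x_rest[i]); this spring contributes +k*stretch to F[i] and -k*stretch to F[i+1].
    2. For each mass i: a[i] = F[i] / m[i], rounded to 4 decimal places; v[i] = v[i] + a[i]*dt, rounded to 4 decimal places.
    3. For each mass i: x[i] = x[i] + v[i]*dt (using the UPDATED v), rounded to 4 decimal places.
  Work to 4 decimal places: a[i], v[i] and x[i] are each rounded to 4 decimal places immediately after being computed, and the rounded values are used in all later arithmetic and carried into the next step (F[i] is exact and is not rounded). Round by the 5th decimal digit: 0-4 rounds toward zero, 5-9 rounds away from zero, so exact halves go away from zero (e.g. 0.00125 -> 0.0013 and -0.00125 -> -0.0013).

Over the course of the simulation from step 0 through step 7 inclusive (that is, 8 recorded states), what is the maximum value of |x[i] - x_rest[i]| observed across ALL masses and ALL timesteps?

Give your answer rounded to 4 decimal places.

Step 0: x=[5.0000 8.0000] v=[0.0000 -2.0000]
Step 1: x=[4.0000 7.5000] v=[-2.0000 -1.0000]
Step 2: x=[2.5000 7.2500] v=[-3.0000 -0.5000]
Step 3: x=[1.7500 6.6250] v=[-1.5000 -1.2500]
Step 4: x=[1.8750 5.5625] v=[0.2500 -2.1250]
Step 5: x=[1.6875 4.6563] v=[-0.3750 -1.8125]
Step 6: x=[0.4688 4.2657] v=[-2.4374 -0.7813]
Step 7: x=[-0.9530 3.9766] v=[-2.8436 -0.5782]
Max displacement = 4.9530

Answer: 4.9530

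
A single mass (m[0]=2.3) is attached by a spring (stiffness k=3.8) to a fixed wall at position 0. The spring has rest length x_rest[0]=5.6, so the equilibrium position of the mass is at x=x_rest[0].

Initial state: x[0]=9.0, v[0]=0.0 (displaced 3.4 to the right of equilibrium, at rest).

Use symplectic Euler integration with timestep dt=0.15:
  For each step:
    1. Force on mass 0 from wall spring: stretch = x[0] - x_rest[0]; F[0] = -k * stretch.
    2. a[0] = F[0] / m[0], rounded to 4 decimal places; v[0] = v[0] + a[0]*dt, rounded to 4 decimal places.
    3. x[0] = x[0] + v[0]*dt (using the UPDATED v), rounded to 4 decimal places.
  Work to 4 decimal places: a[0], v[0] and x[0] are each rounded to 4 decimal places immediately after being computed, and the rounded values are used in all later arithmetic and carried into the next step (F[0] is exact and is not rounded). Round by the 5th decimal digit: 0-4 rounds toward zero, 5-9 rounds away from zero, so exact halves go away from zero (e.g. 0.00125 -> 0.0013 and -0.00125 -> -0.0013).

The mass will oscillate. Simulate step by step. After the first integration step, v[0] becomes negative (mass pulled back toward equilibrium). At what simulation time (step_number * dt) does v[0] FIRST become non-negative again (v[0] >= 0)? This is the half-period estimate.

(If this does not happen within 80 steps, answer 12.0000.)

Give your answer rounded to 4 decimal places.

Step 0: x=[9.0000] v=[0.0000]
Step 1: x=[8.8736] v=[-0.8426]
Step 2: x=[8.6255] v=[-1.6539]
Step 3: x=[8.2649] v=[-2.4037]
Step 4: x=[7.8053] v=[-3.0641]
Step 5: x=[7.2637] v=[-3.6106]
Step 6: x=[6.6603] v=[-4.0229]
Step 7: x=[6.0174] v=[-4.2857]
Step 8: x=[5.3590] v=[-4.3891]
Step 9: x=[4.7096] v=[-4.3294]
Step 10: x=[4.0933] v=[-4.1087]
Step 11: x=[3.5330] v=[-3.7353]
Step 12: x=[3.0495] v=[-3.2231]
Step 13: x=[2.6609] v=[-2.5910]
Step 14: x=[2.3815] v=[-1.8626]
Step 15: x=[2.2218] v=[-1.0650]
Step 16: x=[2.1876] v=[-0.2278]
Step 17: x=[2.2803] v=[0.6179]
First v>=0 after going negative at step 17, time=2.5500

Answer: 2.5500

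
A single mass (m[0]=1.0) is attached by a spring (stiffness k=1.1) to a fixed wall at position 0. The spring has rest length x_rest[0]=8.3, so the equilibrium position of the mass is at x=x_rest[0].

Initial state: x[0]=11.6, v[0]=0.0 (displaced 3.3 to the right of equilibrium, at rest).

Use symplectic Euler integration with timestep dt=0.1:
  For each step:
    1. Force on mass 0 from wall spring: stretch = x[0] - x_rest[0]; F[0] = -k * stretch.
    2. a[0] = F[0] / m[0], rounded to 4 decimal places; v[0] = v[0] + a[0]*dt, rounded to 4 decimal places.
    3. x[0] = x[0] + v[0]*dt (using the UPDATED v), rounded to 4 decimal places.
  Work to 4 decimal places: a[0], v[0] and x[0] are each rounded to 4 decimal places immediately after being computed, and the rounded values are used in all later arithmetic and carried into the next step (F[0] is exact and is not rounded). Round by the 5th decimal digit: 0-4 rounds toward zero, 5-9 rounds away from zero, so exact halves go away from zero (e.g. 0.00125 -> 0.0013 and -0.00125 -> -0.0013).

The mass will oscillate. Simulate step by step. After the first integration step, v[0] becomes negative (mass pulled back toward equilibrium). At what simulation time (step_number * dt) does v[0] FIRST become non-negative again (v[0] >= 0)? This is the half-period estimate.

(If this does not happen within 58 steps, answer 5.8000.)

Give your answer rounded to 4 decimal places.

Step 0: x=[11.6000] v=[0.0000]
Step 1: x=[11.5637] v=[-0.3630]
Step 2: x=[11.4915] v=[-0.7220]
Step 3: x=[11.3842] v=[-1.0731]
Step 4: x=[11.2430] v=[-1.4124]
Step 5: x=[11.0694] v=[-1.7361]
Step 6: x=[10.8653] v=[-2.0407]
Step 7: x=[10.6330] v=[-2.3229]
Step 8: x=[10.3751] v=[-2.5795]
Step 9: x=[10.0943] v=[-2.8078]
Step 10: x=[9.7938] v=[-3.0052]
Step 11: x=[9.4769] v=[-3.1695]
Step 12: x=[9.1470] v=[-3.2990]
Step 13: x=[8.8078] v=[-3.3922]
Step 14: x=[8.4630] v=[-3.4481]
Step 15: x=[8.1164] v=[-3.4660]
Step 16: x=[7.7718] v=[-3.4458]
Step 17: x=[7.4330] v=[-3.3877]
Step 18: x=[7.1038] v=[-3.2923]
Step 19: x=[6.7877] v=[-3.1607]
Step 20: x=[6.4883] v=[-2.9944]
Step 21: x=[6.2088] v=[-2.7951]
Step 22: x=[5.9523] v=[-2.5651]
Step 23: x=[5.7216] v=[-2.3069]
Step 24: x=[5.5193] v=[-2.0233]
Step 25: x=[5.3476] v=[-1.7174]
Step 26: x=[5.2083] v=[-1.3926]
Step 27: x=[5.1031] v=[-1.0525]
Step 28: x=[5.0330] v=[-0.7008]
Step 29: x=[4.9989] v=[-0.3414]
Step 30: x=[5.0011] v=[0.0217]
First v>=0 after going negative at step 30, time=3.0000

Answer: 3.0000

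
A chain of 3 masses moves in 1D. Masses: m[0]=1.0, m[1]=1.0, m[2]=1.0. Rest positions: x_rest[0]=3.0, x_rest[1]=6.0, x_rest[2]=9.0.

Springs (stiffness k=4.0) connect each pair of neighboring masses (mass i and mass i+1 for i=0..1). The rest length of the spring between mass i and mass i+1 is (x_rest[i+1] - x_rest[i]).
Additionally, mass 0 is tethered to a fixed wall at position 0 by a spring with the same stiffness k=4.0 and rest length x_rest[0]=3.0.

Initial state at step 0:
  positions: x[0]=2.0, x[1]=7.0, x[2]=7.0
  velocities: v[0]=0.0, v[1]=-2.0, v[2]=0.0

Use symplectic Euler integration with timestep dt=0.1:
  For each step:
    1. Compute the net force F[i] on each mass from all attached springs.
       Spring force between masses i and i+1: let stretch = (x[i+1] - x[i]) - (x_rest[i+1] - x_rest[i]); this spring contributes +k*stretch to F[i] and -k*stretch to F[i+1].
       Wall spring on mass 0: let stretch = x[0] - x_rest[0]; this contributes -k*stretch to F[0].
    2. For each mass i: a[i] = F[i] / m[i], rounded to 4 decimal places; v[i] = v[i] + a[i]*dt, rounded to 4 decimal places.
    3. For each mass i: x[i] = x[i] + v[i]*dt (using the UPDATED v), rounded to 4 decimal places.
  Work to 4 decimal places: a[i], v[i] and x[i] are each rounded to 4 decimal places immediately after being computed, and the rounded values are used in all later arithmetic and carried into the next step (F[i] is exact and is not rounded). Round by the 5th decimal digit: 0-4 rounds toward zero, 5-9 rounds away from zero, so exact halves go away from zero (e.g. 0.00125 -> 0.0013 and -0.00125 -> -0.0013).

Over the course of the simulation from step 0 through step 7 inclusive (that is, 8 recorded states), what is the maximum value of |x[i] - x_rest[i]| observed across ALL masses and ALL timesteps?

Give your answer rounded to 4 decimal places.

Step 0: x=[2.0000 7.0000 7.0000] v=[0.0000 -2.0000 0.0000]
Step 1: x=[2.1200 6.6000 7.1200] v=[1.2000 -4.0000 1.2000]
Step 2: x=[2.3344 6.0416 7.3392] v=[2.1440 -5.5840 2.1920]
Step 3: x=[2.6037 5.3868 7.6265] v=[2.6931 -6.5478 2.8730]
Step 4: x=[2.8802 4.7103 7.9442] v=[2.7649 -6.7652 3.1771]
Step 5: x=[3.1147 4.0899 8.2526] v=[2.3449 -6.2037 3.0835]
Step 6: x=[3.2636 3.5970 8.5144] v=[1.4891 -4.9287 2.6184]
Step 7: x=[3.2953 3.2875 8.6995] v=[0.3170 -3.0951 1.8514]
Max displacement = 2.7125

Answer: 2.7125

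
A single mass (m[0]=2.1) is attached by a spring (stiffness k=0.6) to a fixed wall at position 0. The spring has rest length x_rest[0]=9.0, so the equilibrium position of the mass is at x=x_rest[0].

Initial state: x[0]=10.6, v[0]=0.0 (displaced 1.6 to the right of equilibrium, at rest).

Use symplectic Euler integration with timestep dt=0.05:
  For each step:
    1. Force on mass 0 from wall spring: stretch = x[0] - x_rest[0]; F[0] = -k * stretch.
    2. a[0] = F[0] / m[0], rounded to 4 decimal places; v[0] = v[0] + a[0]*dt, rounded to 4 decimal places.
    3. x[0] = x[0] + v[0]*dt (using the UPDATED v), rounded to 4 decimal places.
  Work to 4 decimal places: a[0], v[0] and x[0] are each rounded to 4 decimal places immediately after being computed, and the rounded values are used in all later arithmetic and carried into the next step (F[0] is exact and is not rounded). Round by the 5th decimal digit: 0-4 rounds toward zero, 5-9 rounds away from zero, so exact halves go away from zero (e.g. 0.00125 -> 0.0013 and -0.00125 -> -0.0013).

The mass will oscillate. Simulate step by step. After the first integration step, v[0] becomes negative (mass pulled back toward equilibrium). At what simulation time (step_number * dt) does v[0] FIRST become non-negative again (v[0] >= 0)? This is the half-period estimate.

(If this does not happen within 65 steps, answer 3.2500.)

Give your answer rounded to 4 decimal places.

Step 0: x=[10.6000] v=[0.0000]
Step 1: x=[10.5989] v=[-0.0229]
Step 2: x=[10.5966] v=[-0.0457]
Step 3: x=[10.5932] v=[-0.0685]
Step 4: x=[10.5886] v=[-0.0913]
Step 5: x=[10.5829] v=[-0.1140]
Step 6: x=[10.5761] v=[-0.1366]
Step 7: x=[10.5681] v=[-0.1591]
Step 8: x=[10.5590] v=[-0.1815]
Step 9: x=[10.5488] v=[-0.2038]
Step 10: x=[10.5375] v=[-0.2259]
Step 11: x=[10.5251] v=[-0.2479]
Step 12: x=[10.5116] v=[-0.2697]
Step 13: x=[10.4970] v=[-0.2913]
Step 14: x=[10.4814] v=[-0.3127]
Step 15: x=[10.4647] v=[-0.3339]
Step 16: x=[10.4470] v=[-0.3548]
Step 17: x=[10.4282] v=[-0.3755]
Step 18: x=[10.4084] v=[-0.3959]
Step 19: x=[10.3876] v=[-0.4160]
Step 20: x=[10.3658] v=[-0.4358]
Step 21: x=[10.3430] v=[-0.4553]
Step 22: x=[10.3193] v=[-0.4745]
Step 23: x=[10.2946] v=[-0.4933]
Step 24: x=[10.2690] v=[-0.5118]
Step 25: x=[10.2425] v=[-0.5299]
Step 26: x=[10.2151] v=[-0.5477]
Step 27: x=[10.1868] v=[-0.5651]
Step 28: x=[10.1577] v=[-0.5821]
Step 29: x=[10.1278] v=[-0.5986]
Step 30: x=[10.0971] v=[-0.6147]
Step 31: x=[10.0656] v=[-0.6304]
Step 32: x=[10.0333] v=[-0.6456]
Step 33: x=[10.0003] v=[-0.6604]
Step 34: x=[9.9666] v=[-0.6747]
Step 35: x=[9.9322] v=[-0.6885]
Step 36: x=[9.8971] v=[-0.7018]
Step 37: x=[9.8614] v=[-0.7146]
Step 38: x=[9.8251] v=[-0.7269]
Step 39: x=[9.7882] v=[-0.7387]
Step 40: x=[9.7507] v=[-0.7500]
Step 41: x=[9.7127] v=[-0.7607]
Step 42: x=[9.6742] v=[-0.7709]
Step 43: x=[9.6352] v=[-0.7805]
Step 44: x=[9.5957] v=[-0.7896]
Step 45: x=[9.5558] v=[-0.7981]
Step 46: x=[9.5155] v=[-0.8060]
Step 47: x=[9.4748] v=[-0.8134]
Step 48: x=[9.4338] v=[-0.8202]
Step 49: x=[9.3925] v=[-0.8264]
Step 50: x=[9.3509] v=[-0.8320]
Step 51: x=[9.3091] v=[-0.8370]
Step 52: x=[9.2670] v=[-0.8414]
Step 53: x=[9.2247] v=[-0.8452]
Step 54: x=[9.1823] v=[-0.8484]
Step 55: x=[9.1398] v=[-0.8510]
Step 56: x=[9.0972] v=[-0.8530]
Step 57: x=[9.0545] v=[-0.8544]
Step 58: x=[9.0117] v=[-0.8552]
Step 59: x=[8.9689] v=[-0.8554]
Step 60: x=[8.9262] v=[-0.8550]
Step 61: x=[8.8835] v=[-0.8539]
Step 62: x=[8.8409] v=[-0.8522]
Step 63: x=[8.7984] v=[-0.8499]
Step 64: x=[8.7561] v=[-0.8470]
Step 65: x=[8.7139] v=[-0.8435]
v[0] did not become non-negative within 65 steps; using fallback time=3.2500

Answer: 3.2500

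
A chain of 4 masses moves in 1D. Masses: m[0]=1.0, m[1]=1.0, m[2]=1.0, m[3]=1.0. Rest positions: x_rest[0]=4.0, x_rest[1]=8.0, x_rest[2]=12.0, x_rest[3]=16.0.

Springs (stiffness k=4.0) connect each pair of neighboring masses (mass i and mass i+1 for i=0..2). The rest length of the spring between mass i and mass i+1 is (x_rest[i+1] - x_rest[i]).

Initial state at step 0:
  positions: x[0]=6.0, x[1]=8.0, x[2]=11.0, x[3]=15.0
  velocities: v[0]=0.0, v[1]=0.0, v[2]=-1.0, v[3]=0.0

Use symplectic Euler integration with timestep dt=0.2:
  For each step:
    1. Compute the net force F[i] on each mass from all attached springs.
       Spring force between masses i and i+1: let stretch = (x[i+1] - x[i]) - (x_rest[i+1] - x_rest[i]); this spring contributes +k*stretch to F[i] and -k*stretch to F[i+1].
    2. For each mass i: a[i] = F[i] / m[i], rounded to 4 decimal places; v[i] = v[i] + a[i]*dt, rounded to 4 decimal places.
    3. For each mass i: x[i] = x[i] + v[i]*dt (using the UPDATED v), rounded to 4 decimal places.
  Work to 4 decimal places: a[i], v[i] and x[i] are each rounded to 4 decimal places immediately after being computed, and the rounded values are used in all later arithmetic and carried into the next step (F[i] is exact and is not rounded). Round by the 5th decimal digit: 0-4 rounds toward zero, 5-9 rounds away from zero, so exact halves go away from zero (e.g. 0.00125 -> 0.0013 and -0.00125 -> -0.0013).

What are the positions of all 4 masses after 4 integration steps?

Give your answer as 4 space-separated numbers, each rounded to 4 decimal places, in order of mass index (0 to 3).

Answer: 3.7625 8.4535 11.8912 15.0928

Derivation:
Step 0: x=[6.0000 8.0000 11.0000 15.0000] v=[0.0000 0.0000 -1.0000 0.0000]
Step 1: x=[5.6800 8.1600 10.9600 15.0000] v=[-1.6000 0.8000 -0.2000 0.0000]
Step 2: x=[5.1168 8.3712 11.1184 14.9936] v=[-2.8160 1.0560 0.7920 -0.0320]
Step 3: x=[4.4343 8.5012 11.4573 15.0072] v=[-3.4125 0.6502 1.6944 0.0678]
Step 4: x=[3.7625 8.4535 11.8912 15.0928] v=[-3.3590 -0.2384 2.1694 0.4279]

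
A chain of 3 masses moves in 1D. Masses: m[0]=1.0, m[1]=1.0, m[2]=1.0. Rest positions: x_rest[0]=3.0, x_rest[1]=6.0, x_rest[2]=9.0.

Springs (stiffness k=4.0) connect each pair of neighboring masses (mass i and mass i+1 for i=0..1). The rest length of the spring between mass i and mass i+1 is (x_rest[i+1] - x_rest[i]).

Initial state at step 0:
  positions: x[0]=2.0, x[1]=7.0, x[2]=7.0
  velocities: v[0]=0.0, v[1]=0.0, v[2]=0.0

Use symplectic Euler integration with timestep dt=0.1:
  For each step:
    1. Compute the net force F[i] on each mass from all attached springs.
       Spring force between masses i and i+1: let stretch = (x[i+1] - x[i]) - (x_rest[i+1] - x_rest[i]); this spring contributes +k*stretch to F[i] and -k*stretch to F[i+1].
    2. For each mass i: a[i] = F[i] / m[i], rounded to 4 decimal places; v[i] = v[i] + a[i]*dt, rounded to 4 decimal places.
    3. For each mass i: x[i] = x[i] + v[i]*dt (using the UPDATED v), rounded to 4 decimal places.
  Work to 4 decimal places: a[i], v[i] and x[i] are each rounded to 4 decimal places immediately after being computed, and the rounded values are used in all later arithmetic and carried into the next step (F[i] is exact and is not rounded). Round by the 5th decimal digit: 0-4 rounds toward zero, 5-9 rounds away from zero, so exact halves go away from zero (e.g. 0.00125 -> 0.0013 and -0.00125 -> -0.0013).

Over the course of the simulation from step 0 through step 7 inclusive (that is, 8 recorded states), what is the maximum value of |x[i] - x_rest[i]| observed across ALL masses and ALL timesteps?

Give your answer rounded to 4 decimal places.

Step 0: x=[2.0000 7.0000 7.0000] v=[0.0000 0.0000 0.0000]
Step 1: x=[2.0800 6.8000 7.1200] v=[0.8000 -2.0000 1.2000]
Step 2: x=[2.2288 6.4240 7.3472] v=[1.4880 -3.7600 2.2720]
Step 3: x=[2.4254 5.9171 7.6575] v=[1.9661 -5.0688 3.1027]
Step 4: x=[2.6417 5.3402 8.0182] v=[2.1628 -5.7693 3.6065]
Step 5: x=[2.8459 4.7625 8.3917] v=[2.0422 -5.7775 3.7353]
Step 6: x=[3.0068 4.2533 8.7401] v=[1.6088 -5.0925 3.4836]
Step 7: x=[3.0975 3.8737 9.0290] v=[0.9074 -3.7964 2.8889]
Max displacement = 2.1263

Answer: 2.1263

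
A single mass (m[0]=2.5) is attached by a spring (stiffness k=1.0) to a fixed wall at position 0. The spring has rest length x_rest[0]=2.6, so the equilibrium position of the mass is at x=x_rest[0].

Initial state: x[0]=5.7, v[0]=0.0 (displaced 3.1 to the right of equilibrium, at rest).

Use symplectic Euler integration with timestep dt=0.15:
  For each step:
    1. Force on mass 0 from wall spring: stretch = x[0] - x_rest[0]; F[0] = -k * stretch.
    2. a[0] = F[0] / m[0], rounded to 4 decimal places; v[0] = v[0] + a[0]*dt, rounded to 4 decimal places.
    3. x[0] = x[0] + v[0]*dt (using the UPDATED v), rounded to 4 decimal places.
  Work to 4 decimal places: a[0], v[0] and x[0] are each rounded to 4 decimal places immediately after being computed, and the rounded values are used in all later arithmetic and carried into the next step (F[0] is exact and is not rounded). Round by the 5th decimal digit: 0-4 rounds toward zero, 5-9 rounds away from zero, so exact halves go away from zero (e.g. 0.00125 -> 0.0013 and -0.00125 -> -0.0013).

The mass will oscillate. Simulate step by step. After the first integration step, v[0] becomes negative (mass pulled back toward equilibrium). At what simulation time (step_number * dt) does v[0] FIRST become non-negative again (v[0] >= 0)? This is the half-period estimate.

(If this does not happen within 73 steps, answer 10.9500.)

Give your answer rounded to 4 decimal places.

Answer: 5.1000

Derivation:
Step 0: x=[5.7000] v=[0.0000]
Step 1: x=[5.6721] v=[-0.1860]
Step 2: x=[5.6166] v=[-0.3703]
Step 3: x=[5.5339] v=[-0.5513]
Step 4: x=[5.4248] v=[-0.7273]
Step 5: x=[5.2903] v=[-0.8968]
Step 6: x=[5.1316] v=[-1.0582]
Step 7: x=[4.9501] v=[-1.2101]
Step 8: x=[4.7474] v=[-1.3511]
Step 9: x=[4.5254] v=[-1.4800]
Step 10: x=[4.2861] v=[-1.5955]
Step 11: x=[4.0316] v=[-1.6967]
Step 12: x=[3.7642] v=[-1.7826]
Step 13: x=[3.4863] v=[-1.8525]
Step 14: x=[3.2004] v=[-1.9057]
Step 15: x=[2.9091] v=[-1.9417]
Step 16: x=[2.6151] v=[-1.9602]
Step 17: x=[2.3209] v=[-1.9611]
Step 18: x=[2.0292] v=[-1.9444]
Step 19: x=[1.7427] v=[-1.9102]
Step 20: x=[1.4639] v=[-1.8588]
Step 21: x=[1.1953] v=[-1.7906]
Step 22: x=[0.9394] v=[-1.7063]
Step 23: x=[0.6984] v=[-1.6067]
Step 24: x=[0.4745] v=[-1.4926]
Step 25: x=[0.2697] v=[-1.3651]
Step 26: x=[0.0859] v=[-1.2253]
Step 27: x=[-0.0753] v=[-1.0745]
Step 28: x=[-0.2124] v=[-0.9140]
Step 29: x=[-0.3242] v=[-0.7453]
Step 30: x=[-0.4097] v=[-0.5698]
Step 31: x=[-0.4681] v=[-0.3892]
Step 32: x=[-0.4989] v=[-0.2051]
Step 33: x=[-0.5018] v=[-0.0192]
Step 34: x=[-0.4768] v=[0.1669]
First v>=0 after going negative at step 34, time=5.1000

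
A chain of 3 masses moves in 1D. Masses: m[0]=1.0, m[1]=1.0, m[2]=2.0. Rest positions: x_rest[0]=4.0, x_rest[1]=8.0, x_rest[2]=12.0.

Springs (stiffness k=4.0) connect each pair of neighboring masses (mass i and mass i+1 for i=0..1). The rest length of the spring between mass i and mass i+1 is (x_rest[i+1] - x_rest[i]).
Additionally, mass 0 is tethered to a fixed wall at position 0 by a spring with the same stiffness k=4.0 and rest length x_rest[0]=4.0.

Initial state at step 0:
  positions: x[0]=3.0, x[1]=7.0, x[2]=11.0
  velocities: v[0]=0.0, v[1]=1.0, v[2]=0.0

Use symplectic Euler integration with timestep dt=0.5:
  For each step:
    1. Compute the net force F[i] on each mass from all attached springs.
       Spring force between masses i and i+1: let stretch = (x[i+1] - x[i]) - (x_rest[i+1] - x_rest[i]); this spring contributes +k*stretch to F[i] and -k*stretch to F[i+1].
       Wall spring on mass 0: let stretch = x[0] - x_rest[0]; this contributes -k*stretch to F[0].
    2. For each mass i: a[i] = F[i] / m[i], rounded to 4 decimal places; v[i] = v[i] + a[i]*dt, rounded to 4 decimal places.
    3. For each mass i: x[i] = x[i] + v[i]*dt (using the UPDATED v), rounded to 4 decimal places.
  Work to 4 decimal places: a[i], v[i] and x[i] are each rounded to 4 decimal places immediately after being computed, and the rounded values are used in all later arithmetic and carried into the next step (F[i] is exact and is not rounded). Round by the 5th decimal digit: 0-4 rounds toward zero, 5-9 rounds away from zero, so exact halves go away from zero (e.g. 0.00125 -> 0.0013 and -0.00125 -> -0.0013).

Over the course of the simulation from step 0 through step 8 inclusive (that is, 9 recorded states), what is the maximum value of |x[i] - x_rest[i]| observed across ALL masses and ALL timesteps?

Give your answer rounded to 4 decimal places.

Step 0: x=[3.0000 7.0000 11.0000] v=[0.0000 1.0000 0.0000]
Step 1: x=[4.0000 7.5000 11.0000] v=[2.0000 1.0000 0.0000]
Step 2: x=[4.5000 8.0000 11.2500] v=[1.0000 1.0000 0.5000]
Step 3: x=[4.0000 8.2500 11.8750] v=[-1.0000 0.5000 1.2500]
Step 4: x=[3.7500 7.8750 12.6875] v=[-0.5000 -0.7500 1.6250]
Step 5: x=[3.8750 8.1875 13.0938] v=[0.2500 0.6250 0.8125]
Step 6: x=[4.4375 9.0938 13.0469] v=[1.1250 1.8126 -0.0938]
Step 7: x=[5.2188 9.2969 13.0235] v=[1.5626 0.4062 -0.0469]
Step 8: x=[4.8594 9.1485 13.1368] v=[-0.7188 -0.2968 0.2265]
Max displacement = 1.2969

Answer: 1.2969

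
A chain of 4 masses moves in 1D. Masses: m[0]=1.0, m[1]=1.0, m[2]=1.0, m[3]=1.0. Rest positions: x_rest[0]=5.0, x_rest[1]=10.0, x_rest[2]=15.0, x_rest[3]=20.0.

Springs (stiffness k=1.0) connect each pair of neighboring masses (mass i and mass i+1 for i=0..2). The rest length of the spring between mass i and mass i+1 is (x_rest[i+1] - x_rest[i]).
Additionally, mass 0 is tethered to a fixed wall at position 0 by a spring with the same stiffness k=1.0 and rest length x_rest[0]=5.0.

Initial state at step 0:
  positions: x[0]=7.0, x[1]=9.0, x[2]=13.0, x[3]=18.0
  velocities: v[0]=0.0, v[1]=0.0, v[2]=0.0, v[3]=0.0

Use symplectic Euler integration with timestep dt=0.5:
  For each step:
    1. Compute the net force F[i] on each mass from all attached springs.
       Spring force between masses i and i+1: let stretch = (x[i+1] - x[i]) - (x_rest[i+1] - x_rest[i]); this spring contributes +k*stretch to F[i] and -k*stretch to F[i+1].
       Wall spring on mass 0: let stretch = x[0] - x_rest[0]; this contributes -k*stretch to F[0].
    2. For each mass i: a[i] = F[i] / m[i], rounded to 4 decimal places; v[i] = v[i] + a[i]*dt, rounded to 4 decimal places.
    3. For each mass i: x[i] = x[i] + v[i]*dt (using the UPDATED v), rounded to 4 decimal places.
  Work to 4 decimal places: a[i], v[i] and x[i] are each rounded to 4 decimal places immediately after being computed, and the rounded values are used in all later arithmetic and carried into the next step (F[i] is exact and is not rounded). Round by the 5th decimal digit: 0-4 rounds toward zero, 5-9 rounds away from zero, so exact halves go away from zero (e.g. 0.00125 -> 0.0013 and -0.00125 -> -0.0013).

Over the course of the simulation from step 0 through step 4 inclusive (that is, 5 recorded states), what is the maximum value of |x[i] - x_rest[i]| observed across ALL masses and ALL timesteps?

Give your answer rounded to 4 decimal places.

Answer: 2.3906

Derivation:
Step 0: x=[7.0000 9.0000 13.0000 18.0000] v=[0.0000 0.0000 0.0000 0.0000]
Step 1: x=[5.7500 9.5000 13.2500 18.0000] v=[-2.5000 1.0000 0.5000 0.0000]
Step 2: x=[4.0000 10.0000 13.7500 18.0625] v=[-3.5000 1.0000 1.0000 0.1250]
Step 3: x=[2.7500 9.9375 14.3907 18.2969] v=[-2.5000 -0.1250 1.2813 0.4688]
Step 4: x=[2.6094 9.1914 14.8946 18.8048] v=[-0.2813 -1.4922 1.0078 1.0157]
Max displacement = 2.3906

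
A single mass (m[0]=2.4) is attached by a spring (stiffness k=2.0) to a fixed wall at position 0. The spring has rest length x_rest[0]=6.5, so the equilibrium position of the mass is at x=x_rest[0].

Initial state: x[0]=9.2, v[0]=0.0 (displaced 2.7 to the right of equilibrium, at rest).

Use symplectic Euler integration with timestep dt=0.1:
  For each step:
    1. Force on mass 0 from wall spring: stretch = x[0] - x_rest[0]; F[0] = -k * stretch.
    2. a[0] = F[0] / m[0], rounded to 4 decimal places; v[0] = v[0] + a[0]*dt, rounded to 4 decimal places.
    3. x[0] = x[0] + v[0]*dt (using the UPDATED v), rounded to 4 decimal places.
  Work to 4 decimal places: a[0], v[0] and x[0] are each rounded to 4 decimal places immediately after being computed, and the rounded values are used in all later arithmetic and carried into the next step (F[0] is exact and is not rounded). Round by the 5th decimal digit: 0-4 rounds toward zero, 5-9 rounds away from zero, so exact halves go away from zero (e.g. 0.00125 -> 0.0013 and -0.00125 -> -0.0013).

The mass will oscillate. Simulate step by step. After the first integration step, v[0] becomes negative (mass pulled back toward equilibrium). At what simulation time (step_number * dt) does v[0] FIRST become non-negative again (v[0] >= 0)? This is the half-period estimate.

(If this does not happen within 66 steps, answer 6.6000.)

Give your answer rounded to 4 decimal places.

Step 0: x=[9.2000] v=[0.0000]
Step 1: x=[9.1775] v=[-0.2250]
Step 2: x=[9.1327] v=[-0.4481]
Step 3: x=[9.0660] v=[-0.6675]
Step 4: x=[8.9779] v=[-0.8813]
Step 5: x=[8.8691] v=[-1.0878]
Step 6: x=[8.7406] v=[-1.2852]
Step 7: x=[8.5934] v=[-1.4719]
Step 8: x=[8.4288] v=[-1.6464]
Step 9: x=[8.2481] v=[-1.8071]
Step 10: x=[8.0528] v=[-1.9528]
Step 11: x=[7.8446] v=[-2.0822]
Step 12: x=[7.6252] v=[-2.1943]
Step 13: x=[7.3964] v=[-2.2881]
Step 14: x=[7.1601] v=[-2.3628]
Step 15: x=[6.9183] v=[-2.4178]
Step 16: x=[6.6730] v=[-2.4527]
Step 17: x=[6.4263] v=[-2.4671]
Step 18: x=[6.1802] v=[-2.4610]
Step 19: x=[5.9368] v=[-2.4344]
Step 20: x=[5.6981] v=[-2.3875]
Step 21: x=[5.4660] v=[-2.3207]
Step 22: x=[5.2426] v=[-2.2345]
Step 23: x=[5.0296] v=[-2.1297]
Step 24: x=[4.8289] v=[-2.0072]
Step 25: x=[4.6421] v=[-1.8679]
Step 26: x=[4.4708] v=[-1.7131]
Step 27: x=[4.3164] v=[-1.5440]
Step 28: x=[4.1802] v=[-1.3620]
Step 29: x=[4.0633] v=[-1.1687]
Step 30: x=[3.9667] v=[-0.9656]
Step 31: x=[3.8913] v=[-0.7545]
Step 32: x=[3.8376] v=[-0.5371]
Step 33: x=[3.8061] v=[-0.3152]
Step 34: x=[3.7970] v=[-0.0907]
Step 35: x=[3.8105] v=[0.1346]
First v>=0 after going negative at step 35, time=3.5000

Answer: 3.5000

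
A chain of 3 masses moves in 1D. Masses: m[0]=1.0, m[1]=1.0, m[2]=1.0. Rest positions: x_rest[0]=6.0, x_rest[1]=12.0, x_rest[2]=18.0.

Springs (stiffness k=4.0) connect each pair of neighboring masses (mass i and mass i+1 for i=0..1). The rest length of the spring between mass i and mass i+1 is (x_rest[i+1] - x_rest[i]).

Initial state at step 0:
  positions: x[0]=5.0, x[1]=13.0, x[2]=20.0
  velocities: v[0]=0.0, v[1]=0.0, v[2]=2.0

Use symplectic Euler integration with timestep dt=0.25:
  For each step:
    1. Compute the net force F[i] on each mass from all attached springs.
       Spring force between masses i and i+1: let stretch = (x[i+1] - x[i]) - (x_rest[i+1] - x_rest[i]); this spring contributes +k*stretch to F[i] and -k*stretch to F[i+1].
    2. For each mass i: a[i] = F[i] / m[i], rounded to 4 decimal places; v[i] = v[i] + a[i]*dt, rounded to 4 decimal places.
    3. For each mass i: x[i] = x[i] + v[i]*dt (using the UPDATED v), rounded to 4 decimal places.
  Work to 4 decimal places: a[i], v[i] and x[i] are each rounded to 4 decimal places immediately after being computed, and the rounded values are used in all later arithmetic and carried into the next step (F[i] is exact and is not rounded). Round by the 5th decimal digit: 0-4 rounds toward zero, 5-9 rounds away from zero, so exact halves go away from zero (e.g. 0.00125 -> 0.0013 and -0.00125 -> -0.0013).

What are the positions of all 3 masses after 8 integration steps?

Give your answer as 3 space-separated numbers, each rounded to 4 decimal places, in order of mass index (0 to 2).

Step 0: x=[5.0000 13.0000 20.0000] v=[0.0000 0.0000 2.0000]
Step 1: x=[5.5000 12.7500 20.2500] v=[2.0000 -1.0000 1.0000]
Step 2: x=[6.3125 12.5625 20.1250] v=[3.2500 -0.7500 -0.5000]
Step 3: x=[7.1875 12.7031 19.6094] v=[3.5000 0.5625 -2.0625]
Step 4: x=[7.9414 13.1914 18.8672] v=[3.0156 1.9532 -2.9688]
Step 5: x=[8.5078 13.7862 18.2061] v=[2.2656 2.3790 -2.6446]
Step 6: x=[8.8938 14.1663 17.9400] v=[1.5440 1.5205 -1.0645]
Step 7: x=[9.0979 14.1717 18.2305] v=[0.8165 0.0217 1.1618]
Step 8: x=[9.0705 13.9234 19.0063] v=[-0.1097 -0.9933 3.1030]

Answer: 9.0705 13.9234 19.0063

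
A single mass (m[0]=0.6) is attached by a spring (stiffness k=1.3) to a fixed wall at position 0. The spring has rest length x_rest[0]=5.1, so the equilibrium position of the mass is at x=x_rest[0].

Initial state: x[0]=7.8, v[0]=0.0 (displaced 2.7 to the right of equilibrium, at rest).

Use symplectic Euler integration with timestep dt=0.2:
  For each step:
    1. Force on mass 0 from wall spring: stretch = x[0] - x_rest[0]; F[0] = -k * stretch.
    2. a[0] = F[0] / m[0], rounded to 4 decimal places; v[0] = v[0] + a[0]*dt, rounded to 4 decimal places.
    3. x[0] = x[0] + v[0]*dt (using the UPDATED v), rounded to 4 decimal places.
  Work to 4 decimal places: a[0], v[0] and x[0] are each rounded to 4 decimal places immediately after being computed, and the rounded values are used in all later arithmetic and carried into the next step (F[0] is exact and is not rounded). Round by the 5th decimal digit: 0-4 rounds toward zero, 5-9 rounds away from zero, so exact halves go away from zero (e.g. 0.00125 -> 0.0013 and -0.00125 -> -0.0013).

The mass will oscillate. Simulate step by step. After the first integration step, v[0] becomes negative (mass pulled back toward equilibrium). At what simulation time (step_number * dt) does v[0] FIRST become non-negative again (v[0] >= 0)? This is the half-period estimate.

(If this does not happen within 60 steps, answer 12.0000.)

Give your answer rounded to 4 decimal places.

Step 0: x=[7.8000] v=[0.0000]
Step 1: x=[7.5660] v=[-1.1700]
Step 2: x=[7.1183] v=[-2.2386]
Step 3: x=[6.4957] v=[-3.1132]
Step 4: x=[5.7521] v=[-3.7180]
Step 5: x=[4.9520] v=[-4.0006]
Step 6: x=[4.1647] v=[-3.9365]
Step 7: x=[3.4585] v=[-3.5312]
Step 8: x=[2.8945] v=[-2.8199]
Step 9: x=[2.5217] v=[-1.8642]
Step 10: x=[2.3723] v=[-0.7469]
Step 11: x=[2.4593] v=[0.4351]
First v>=0 after going negative at step 11, time=2.2000

Answer: 2.2000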